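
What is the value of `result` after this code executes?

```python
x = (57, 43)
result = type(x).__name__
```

x is tuple; result = 'tuple'

'tuple'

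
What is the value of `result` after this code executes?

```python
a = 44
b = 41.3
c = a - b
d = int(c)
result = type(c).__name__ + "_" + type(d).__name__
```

a is int; b is float; c is float; d is int; result = 'float_int'

'float_int'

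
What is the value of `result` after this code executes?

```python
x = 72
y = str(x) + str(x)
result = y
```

x = 72; y = '7272'; result = '7272'

'7272'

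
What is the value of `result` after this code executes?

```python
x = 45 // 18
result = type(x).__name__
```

x is int; result = 'int'

'int'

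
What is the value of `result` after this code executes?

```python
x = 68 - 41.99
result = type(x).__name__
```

x is float; result = 'float'

'float'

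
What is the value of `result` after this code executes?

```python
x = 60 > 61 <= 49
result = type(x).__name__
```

x is bool; result = 'bool'

'bool'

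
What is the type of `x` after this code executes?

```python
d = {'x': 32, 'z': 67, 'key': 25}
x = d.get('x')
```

dict.get() returns value type when found

int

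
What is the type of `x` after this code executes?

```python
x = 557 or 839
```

'or' returns first truthy value (int)

int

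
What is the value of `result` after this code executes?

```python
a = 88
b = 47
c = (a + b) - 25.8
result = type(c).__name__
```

a is int; b is int; c is float; result = 'float'

'float'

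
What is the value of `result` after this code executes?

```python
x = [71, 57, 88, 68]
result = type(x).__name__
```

x is list; result = 'list'

'list'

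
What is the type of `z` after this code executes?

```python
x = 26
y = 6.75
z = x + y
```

int + float = float

float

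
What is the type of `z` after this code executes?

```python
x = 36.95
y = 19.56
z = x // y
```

float // float = float

float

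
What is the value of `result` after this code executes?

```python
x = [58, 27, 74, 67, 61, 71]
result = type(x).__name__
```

x is list; result = 'list'

'list'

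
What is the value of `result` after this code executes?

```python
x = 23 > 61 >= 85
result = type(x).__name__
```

x is bool; result = 'bool'

'bool'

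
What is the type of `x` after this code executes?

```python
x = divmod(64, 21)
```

divmod() returns tuple of (quotient, remainder)

tuple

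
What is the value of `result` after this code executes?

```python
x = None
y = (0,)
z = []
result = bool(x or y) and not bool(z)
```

x = None; y = (0,); z = []; result = True

True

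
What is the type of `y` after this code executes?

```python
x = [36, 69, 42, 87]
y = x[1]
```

Indexing list[int] returns int

int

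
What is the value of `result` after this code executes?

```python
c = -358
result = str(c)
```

c = -358; result = '-358'

'-358'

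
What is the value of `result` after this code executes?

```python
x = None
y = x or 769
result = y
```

x = None; y = 769; result = 769

769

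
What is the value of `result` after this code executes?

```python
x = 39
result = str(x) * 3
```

x = 39; result = '393939'

'393939'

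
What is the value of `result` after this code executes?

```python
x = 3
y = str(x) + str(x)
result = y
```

x = 3; y = '33'; result = '33'

'33'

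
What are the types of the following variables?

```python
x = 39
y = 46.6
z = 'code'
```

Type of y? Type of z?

y is assigned a number with a decimal point, so it is a float; z is assigned a quoted string literal, so it is a str

float, str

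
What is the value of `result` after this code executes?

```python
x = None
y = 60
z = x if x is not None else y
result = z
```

x = None; y = 60; z = 60; result = 60

60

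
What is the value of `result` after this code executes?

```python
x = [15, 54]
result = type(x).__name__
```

x is list; result = 'list'

'list'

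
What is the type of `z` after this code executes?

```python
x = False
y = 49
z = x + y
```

bool + int = int (bool is subclass of int)

int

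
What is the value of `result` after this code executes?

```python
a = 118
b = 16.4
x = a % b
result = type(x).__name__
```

a is int; b is float; x is float; result = 'float'

'float'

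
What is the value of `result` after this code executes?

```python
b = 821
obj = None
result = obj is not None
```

b = 821; obj = None; result = False

False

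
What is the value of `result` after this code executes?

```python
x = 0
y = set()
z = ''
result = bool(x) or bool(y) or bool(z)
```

x = 0; y = set(); z = ''; result = False

False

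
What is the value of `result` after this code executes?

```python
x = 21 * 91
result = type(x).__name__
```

x is int; result = 'int'

'int'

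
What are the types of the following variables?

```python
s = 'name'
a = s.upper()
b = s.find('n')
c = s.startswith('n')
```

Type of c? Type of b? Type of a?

startswith() returns bool; find() returns int; upper() returns str

bool, int, str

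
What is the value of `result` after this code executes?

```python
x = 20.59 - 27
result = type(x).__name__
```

x is float; result = 'float'

'float'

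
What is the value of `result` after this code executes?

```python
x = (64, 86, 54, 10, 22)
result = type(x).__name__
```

x is tuple; result = 'tuple'

'tuple'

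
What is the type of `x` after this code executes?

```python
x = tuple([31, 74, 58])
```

tuple() constructor returns tuple

tuple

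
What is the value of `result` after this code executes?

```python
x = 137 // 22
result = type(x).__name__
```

x is int; result = 'int'

'int'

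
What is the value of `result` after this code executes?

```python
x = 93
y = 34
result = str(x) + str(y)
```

x = 93; y = 34; result = '9334'

'9334'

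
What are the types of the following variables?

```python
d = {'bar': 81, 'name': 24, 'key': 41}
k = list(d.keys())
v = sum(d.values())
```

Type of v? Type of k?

sum of ints is int; list() converts to list

int, list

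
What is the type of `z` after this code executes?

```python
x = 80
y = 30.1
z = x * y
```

int * float = float

float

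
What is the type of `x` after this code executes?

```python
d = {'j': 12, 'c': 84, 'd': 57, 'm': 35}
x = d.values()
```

.values() returns dict_values view

dict_values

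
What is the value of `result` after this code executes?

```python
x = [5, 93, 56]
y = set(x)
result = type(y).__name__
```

x is list; y is set; result = 'set'

'set'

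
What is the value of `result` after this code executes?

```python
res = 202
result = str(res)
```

res = 202; result = '202'

'202'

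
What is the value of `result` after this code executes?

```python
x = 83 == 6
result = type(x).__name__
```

x is bool; result = 'bool'

'bool'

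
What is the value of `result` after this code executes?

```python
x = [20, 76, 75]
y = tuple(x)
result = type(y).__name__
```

x is list; y is tuple; result = 'tuple'

'tuple'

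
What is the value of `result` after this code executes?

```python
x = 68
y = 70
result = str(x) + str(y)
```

x = 68; y = 70; result = '6870'

'6870'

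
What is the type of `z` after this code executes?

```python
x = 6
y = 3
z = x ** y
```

positive int ** positive int = int

int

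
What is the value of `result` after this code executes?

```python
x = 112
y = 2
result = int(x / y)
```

x = 112; y = 2; result = 56

56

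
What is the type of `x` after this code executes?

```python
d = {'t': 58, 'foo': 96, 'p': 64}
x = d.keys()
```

.keys() returns dict_keys view

dict_keys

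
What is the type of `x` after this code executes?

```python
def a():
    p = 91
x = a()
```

Function without return returns None

NoneType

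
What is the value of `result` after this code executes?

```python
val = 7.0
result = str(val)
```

val = 7.0; result = '7.0'

'7.0'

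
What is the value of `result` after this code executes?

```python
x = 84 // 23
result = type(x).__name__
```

x is int; result = 'int'

'int'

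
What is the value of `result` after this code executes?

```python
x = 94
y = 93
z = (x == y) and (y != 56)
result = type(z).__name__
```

x is int; y is int; z is bool; result = 'bool'

'bool'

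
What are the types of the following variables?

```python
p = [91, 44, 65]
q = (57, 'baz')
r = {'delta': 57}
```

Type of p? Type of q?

p is assigned a list literal (square brackets); q is assigned a tuple (parenthesized, comma-separated values)

list, tuple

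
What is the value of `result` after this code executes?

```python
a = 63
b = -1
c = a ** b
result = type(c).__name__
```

a is int; b is int; c is float; result = 'float'

'float'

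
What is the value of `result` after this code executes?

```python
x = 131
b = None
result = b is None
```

x = 131; b = None; result = True

True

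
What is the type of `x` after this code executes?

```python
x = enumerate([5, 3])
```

enumerate() returns an enumerate object

enumerate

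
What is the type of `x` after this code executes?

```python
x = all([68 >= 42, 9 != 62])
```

all() returns bool

bool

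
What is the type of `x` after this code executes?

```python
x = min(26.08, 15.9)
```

min() of floats returns float

float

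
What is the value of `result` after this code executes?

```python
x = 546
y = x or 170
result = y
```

x = 546; y = 546; result = 546

546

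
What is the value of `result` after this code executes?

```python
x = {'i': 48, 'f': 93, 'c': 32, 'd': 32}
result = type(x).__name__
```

x is dict; result = 'dict'

'dict'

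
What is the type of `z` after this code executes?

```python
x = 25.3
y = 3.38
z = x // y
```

float // float = float

float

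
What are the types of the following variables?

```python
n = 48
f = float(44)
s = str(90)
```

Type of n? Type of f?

n is assigned a bare integer (no decimal point), so it is an int; f is assigned the result of calling float(), which returns a float

int, float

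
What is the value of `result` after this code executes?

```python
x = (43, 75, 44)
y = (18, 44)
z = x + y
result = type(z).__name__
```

x is tuple; y is tuple; z is tuple; result = 'tuple'

'tuple'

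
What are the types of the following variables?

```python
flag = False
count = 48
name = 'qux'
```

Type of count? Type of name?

count is assigned a bare integer (no decimal point), so it is an int; name is assigned a quoted string literal, so it is a str

int, str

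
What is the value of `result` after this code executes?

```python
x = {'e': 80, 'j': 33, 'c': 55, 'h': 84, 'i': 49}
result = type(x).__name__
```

x is dict; result = 'dict'

'dict'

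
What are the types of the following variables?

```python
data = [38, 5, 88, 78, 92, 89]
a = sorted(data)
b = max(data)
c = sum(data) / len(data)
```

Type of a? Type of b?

sorted() returns list; max of ints returns int

list, int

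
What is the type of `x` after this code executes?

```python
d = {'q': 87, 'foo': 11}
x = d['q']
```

Accessing dict[str, int] with str key returns int

int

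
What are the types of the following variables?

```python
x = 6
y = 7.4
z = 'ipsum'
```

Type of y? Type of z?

y is assigned a number with a decimal point, so it is a float; z is assigned a quoted string literal, so it is a str

float, str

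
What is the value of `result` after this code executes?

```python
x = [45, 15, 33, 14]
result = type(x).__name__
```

x is list; result = 'list'

'list'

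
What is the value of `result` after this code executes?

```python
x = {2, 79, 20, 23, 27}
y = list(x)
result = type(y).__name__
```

x is set; y is list; result = 'list'

'list'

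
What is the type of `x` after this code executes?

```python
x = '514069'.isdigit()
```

str.isdigit() returns bool

bool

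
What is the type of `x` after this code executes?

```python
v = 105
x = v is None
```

'is' comparison returns bool

bool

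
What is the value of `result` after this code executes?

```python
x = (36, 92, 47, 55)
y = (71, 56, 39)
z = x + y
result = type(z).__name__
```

x is tuple; y is tuple; z is tuple; result = 'tuple'

'tuple'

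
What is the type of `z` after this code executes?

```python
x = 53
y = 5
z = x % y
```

int % int = int

int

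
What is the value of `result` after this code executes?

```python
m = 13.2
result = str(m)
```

m = 13.2; result = '13.2'

'13.2'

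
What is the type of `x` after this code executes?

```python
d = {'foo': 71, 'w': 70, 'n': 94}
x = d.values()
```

.values() returns dict_values view

dict_values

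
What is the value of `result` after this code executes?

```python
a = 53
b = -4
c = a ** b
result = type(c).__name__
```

a is int; b is int; c is float; result = 'float'

'float'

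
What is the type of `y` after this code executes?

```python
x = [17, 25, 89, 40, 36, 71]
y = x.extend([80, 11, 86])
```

list.extend() returns None

NoneType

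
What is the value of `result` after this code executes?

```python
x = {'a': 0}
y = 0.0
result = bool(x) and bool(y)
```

x = {'a': 0}; y = 0.0; result = False

False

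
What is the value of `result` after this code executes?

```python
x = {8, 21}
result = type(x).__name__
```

x is set; result = 'set'

'set'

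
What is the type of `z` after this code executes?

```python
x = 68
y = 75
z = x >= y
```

Comparison returns bool

bool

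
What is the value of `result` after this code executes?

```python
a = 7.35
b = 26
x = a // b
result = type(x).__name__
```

a is float; b is int; x is float; result = 'float'

'float'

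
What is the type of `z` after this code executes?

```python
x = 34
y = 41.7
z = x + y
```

int + float = float

float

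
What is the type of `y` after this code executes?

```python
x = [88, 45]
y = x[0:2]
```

Slicing a list returns a list

list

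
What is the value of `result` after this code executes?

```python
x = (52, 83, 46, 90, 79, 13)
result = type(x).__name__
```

x is tuple; result = 'tuple'

'tuple'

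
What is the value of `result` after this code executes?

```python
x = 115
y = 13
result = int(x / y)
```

x = 115; y = 13; result = 8

8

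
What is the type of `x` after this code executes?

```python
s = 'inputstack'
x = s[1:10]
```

Slicing a str returns str

str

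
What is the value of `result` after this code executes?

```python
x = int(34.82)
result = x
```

x = 34; result = 34

34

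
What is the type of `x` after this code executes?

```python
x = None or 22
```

'or' with None returns the other truthy value

int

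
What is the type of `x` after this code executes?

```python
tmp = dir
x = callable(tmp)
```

callable() returns bool

bool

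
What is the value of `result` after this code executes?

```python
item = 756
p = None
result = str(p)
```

item = 756; p = None; result = 'None'

'None'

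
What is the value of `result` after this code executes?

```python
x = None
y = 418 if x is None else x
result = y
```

x = None; y = 418; result = 418

418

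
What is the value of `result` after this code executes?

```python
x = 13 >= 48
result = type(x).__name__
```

x is bool; result = 'bool'

'bool'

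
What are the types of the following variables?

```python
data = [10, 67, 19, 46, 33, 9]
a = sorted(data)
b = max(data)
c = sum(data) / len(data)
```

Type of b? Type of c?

max of ints returns int; int / int = float

int, float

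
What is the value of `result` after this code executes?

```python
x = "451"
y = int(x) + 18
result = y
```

x = '451'; y = 469; result = 469

469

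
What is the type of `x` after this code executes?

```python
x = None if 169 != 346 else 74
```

169 != 346 is True, so the if branch is taken

NoneType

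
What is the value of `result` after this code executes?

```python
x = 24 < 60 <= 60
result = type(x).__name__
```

x is bool; result = 'bool'

'bool'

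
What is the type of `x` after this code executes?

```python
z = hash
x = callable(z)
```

callable() returns bool

bool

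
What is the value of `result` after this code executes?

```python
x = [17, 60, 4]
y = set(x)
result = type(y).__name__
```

x is list; y is set; result = 'set'

'set'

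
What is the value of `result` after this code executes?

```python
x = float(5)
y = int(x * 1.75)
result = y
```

x = 5.0; y = 8; result = 8

8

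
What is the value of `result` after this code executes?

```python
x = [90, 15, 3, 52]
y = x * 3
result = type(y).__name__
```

x is list; y is list; result = 'list'

'list'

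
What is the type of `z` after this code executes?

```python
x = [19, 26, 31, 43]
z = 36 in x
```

'in' operator returns bool

bool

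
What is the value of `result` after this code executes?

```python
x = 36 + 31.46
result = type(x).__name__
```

x is float; result = 'float'

'float'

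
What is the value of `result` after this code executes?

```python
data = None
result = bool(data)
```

data = None; result = False

False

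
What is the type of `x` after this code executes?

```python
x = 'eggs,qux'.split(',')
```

str.split() returns list

list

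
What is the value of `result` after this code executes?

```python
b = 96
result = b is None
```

b = 96; result = False

False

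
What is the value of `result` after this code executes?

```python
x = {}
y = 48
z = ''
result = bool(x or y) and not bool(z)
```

x = {}; y = 48; z = ''; result = True

True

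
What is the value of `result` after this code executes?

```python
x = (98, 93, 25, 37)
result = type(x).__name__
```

x is tuple; result = 'tuple'

'tuple'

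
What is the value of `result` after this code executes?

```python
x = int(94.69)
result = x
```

x = 94; result = 94

94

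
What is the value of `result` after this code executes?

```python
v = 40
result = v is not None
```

v = 40; result = True

True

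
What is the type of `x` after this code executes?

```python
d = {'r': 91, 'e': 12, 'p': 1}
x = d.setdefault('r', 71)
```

dict.setdefault() returns the (existing or default) value

int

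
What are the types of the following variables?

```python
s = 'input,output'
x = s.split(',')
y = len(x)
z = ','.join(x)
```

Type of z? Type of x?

str.join() returns str; str.split() returns list

str, list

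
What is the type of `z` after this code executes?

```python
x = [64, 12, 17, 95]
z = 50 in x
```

'in' operator returns bool

bool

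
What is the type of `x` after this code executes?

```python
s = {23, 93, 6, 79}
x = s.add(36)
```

set.add() returns None (mutates in place)

NoneType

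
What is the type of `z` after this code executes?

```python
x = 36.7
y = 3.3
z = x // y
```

float // float = float

float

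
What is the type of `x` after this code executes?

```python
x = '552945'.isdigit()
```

str.isdigit() returns bool

bool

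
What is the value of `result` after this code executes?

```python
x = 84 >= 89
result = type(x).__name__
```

x is bool; result = 'bool'

'bool'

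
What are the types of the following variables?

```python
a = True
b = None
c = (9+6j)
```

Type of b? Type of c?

b is assigned None, whose type is NoneType; c is assigned (9+6j), an int plus an imaginary literal (j suffix), which evaluates to complex

NoneType, complex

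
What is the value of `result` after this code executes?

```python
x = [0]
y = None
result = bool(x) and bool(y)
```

x = [0]; y = None; result = False

False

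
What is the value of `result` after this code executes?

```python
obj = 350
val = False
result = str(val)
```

obj = 350; val = False; result = 'False'

'False'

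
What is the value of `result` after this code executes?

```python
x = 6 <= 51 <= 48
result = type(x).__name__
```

x is bool; result = 'bool'

'bool'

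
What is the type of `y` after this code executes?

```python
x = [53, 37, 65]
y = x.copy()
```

list.copy() returns list

list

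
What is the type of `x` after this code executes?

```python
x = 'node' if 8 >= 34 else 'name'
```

Both branches of conditional are str

str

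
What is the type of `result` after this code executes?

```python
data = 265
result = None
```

None has type NoneType

NoneType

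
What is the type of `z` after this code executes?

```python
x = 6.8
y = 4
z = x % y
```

float % int = float

float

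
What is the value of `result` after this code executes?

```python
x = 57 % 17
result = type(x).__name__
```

x is int; result = 'int'

'int'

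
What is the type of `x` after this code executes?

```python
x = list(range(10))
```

list(range()) returns list

list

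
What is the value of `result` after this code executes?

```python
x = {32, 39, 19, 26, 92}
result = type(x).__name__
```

x is set; result = 'set'

'set'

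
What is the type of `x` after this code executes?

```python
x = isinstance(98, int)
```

isinstance() returns bool

bool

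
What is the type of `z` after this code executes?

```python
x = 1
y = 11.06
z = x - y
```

int - float = float

float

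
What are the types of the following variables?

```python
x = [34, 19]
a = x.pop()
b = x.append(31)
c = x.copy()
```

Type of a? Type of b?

pop() returns element; append() returns None

int, NoneType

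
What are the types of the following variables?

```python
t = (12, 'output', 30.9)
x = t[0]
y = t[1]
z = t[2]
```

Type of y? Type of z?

tuple[1] is str; tuple[2] is float

str, float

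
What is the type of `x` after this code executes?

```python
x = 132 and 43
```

'and' with truthy values returns last operand (int)

int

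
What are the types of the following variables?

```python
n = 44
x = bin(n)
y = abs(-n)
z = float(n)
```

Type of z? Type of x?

float() returns float; bin() returns str

float, str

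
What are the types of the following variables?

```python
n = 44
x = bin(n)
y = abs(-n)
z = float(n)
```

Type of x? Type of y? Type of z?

bin() returns str; abs() of int returns int; float() returns float

str, int, float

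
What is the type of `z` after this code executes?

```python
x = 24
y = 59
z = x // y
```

int // int = int

int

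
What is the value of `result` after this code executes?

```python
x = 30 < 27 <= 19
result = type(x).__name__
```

x is bool; result = 'bool'

'bool'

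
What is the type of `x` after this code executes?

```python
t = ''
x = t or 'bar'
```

'or' returns first truthy value (str)

str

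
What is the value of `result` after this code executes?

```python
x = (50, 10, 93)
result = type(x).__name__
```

x is tuple; result = 'tuple'

'tuple'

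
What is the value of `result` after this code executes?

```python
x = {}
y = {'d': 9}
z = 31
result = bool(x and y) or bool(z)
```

x = {}; y = {'d': 9}; z = 31; result = True

True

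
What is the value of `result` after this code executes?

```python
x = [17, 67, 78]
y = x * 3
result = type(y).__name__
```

x is list; y is list; result = 'list'

'list'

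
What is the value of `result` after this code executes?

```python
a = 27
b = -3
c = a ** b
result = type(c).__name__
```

a is int; b is int; c is float; result = 'float'

'float'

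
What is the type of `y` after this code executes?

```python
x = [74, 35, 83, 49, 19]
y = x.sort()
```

list.sort() returns None (mutates in place)

NoneType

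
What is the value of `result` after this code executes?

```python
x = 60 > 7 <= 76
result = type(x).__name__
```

x is bool; result = 'bool'

'bool'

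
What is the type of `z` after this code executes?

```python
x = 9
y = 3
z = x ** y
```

positive int ** positive int = int

int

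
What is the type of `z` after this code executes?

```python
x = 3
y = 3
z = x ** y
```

positive int ** positive int = int

int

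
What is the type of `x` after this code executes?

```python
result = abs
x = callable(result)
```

callable() returns bool

bool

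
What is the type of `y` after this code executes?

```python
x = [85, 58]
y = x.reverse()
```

list.reverse() returns None

NoneType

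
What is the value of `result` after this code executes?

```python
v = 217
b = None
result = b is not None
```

v = 217; b = None; result = False

False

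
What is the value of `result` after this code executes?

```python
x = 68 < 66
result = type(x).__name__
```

x is bool; result = 'bool'

'bool'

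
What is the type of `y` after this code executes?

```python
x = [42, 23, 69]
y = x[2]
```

Indexing list[int] returns int

int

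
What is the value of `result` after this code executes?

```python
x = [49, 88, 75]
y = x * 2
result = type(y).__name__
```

x is list; y is list; result = 'list'

'list'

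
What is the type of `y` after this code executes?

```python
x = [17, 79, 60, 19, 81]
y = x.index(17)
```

list.index() returns int

int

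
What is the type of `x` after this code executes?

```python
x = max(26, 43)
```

max() of ints returns int

int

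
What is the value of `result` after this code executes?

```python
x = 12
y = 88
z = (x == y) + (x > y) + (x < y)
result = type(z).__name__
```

x is int; y is int; z is int; result = 'int'

'int'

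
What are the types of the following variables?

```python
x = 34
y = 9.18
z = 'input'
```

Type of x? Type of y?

x is assigned a bare integer (no decimal point), so it is an int; y is assigned a number with a decimal point, so it is a float

int, float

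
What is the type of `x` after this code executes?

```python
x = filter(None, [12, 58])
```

filter() returns a filter object

filter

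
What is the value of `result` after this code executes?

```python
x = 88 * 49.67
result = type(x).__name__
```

x is float; result = 'float'

'float'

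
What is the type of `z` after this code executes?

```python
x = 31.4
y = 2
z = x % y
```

float % int = float

float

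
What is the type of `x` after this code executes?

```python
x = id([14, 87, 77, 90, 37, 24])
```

id() returns int

int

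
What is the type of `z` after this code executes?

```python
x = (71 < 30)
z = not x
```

'not' returns bool

bool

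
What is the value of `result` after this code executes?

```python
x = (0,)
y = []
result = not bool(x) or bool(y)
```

x = (0,); y = []; result = False

False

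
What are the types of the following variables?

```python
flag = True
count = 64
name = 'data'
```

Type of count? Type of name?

count is assigned a bare integer (no decimal point), so it is an int; name is assigned a quoted string literal, so it is a str

int, str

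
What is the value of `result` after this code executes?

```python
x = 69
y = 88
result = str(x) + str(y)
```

x = 69; y = 88; result = '6988'

'6988'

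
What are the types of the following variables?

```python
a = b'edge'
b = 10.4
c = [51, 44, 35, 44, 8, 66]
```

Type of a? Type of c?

a is assigned a bytes literal (b'...' prefix); c is assigned a list literal (square brackets)

bytes, list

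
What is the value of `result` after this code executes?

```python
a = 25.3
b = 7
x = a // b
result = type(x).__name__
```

a is float; b is int; x is float; result = 'float'

'float'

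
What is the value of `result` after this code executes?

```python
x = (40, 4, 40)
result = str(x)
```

x = (40, 4, 40); result = '(40, 4, 40)'

'(40, 4, 40)'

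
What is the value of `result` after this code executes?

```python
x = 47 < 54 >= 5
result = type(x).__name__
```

x is bool; result = 'bool'

'bool'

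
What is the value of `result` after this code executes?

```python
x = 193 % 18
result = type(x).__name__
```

x is int; result = 'int'

'int'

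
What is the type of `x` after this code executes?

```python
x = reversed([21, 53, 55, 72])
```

reversed() on a list returns list_reverseiterator

list_reverseiterator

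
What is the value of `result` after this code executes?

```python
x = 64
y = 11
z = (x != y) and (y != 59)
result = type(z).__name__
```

x is int; y is int; z is bool; result = 'bool'

'bool'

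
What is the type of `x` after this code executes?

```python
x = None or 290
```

'or' with None returns the other truthy value

int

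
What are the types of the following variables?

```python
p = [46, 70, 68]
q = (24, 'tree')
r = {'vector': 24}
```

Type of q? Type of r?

q is assigned a tuple (parenthesized, comma-separated values); r is assigned a dict literal ({key: value})

tuple, dict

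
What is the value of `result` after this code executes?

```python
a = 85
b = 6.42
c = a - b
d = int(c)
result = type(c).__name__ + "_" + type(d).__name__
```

a is int; b is float; c is float; d is int; result = 'float_int'

'float_int'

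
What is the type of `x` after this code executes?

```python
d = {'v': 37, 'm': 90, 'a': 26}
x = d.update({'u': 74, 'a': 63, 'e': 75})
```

dict.update() returns None

NoneType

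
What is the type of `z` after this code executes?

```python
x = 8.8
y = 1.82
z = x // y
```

float // float = float

float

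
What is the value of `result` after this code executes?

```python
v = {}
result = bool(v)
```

v = {}; result = False

False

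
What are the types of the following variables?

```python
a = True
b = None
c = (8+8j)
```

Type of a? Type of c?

a is assigned the constant True, which has type bool; c is assigned (8+8j), an int plus an imaginary literal (j suffix), which evaluates to complex

bool, complex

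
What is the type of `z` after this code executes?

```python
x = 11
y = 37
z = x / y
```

int / int = float

float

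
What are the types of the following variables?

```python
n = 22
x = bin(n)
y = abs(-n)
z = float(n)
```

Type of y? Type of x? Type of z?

abs() of int returns int; bin() returns str; float() returns float

int, str, float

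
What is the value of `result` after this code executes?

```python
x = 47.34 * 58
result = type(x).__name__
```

x is float; result = 'float'

'float'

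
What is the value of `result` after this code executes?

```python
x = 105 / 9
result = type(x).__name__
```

x is float; result = 'float'

'float'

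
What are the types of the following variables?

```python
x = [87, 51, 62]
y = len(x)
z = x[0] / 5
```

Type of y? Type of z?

len() returns int; int / int = float

int, float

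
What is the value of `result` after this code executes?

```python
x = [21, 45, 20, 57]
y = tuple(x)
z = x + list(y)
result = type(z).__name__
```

x is list; y is tuple; z is list; result = 'list'

'list'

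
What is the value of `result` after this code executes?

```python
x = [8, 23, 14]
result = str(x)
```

x = [8, 23, 14]; result = '[8, 23, 14]'

'[8, 23, 14]'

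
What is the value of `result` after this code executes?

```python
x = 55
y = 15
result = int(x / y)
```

x = 55; y = 15; result = 3

3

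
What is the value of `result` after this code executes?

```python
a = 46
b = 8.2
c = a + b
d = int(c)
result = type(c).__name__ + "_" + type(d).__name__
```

a is int; b is float; c is float; d is int; result = 'float_int'

'float_int'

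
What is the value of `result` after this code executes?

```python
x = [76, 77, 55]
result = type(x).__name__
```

x is list; result = 'list'

'list'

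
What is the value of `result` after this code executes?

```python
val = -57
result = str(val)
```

val = -57; result = '-57'

'-57'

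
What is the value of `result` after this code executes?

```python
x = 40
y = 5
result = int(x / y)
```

x = 40; y = 5; result = 8

8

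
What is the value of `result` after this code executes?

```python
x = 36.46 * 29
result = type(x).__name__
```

x is float; result = 'float'

'float'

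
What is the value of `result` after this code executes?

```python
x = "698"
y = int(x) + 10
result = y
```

x = '698'; y = 708; result = 708

708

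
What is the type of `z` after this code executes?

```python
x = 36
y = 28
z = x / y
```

int / int = float

float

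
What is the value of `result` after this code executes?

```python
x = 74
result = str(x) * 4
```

x = 74; result = '74747474'

'74747474'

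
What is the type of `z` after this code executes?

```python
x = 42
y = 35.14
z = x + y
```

int + float = float

float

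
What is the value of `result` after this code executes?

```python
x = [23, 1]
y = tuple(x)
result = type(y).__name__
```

x is list; y is tuple; result = 'tuple'

'tuple'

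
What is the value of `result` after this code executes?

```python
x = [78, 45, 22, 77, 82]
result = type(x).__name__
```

x is list; result = 'list'

'list'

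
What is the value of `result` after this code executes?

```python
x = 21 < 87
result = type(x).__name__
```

x is bool; result = 'bool'

'bool'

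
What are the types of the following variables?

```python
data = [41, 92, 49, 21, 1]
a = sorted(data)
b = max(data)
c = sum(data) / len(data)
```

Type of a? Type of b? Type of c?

sorted() returns list; max of ints returns int; int / int = float

list, int, float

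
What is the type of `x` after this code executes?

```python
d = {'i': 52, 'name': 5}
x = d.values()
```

.values() returns dict_values view

dict_values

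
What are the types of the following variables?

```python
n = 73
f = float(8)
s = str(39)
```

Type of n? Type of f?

n is assigned a bare integer (no decimal point), so it is an int; f is assigned the result of calling float(), which returns a float

int, float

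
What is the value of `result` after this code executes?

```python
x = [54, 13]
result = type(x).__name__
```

x is list; result = 'list'

'list'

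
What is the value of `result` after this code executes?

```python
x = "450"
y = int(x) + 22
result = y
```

x = '450'; y = 472; result = 472

472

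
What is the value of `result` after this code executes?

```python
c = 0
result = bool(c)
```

c = 0; result = False

False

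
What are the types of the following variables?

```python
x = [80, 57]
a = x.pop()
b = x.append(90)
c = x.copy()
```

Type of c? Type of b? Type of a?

copy() returns list; append() returns None; pop() returns element

list, NoneType, int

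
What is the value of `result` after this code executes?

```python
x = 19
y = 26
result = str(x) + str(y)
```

x = 19; y = 26; result = '1926'

'1926'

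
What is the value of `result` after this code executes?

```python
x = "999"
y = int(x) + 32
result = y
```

x = '999'; y = 1031; result = 1031

1031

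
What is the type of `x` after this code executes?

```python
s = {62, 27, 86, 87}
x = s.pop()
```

Popping from set[int] returns int

int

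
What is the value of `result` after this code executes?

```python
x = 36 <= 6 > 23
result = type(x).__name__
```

x is bool; result = 'bool'

'bool'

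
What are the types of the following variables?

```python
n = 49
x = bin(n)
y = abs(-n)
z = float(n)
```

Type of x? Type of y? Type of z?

bin() returns str; abs() of int returns int; float() returns float

str, int, float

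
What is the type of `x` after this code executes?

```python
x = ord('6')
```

ord() returns int (code point)

int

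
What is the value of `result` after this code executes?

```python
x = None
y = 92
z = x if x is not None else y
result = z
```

x = None; y = 92; z = 92; result = 92

92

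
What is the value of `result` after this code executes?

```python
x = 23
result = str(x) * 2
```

x = 23; result = '2323'

'2323'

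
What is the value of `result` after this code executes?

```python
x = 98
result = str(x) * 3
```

x = 98; result = '989898'

'989898'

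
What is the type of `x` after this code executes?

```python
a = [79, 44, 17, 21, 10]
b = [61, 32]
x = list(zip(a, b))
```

list(zip()) returns a list of tuples

list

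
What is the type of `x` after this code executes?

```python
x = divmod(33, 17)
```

divmod() returns tuple of (quotient, remainder)

tuple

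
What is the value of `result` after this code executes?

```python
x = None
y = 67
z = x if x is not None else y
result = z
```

x = None; y = 67; z = 67; result = 67

67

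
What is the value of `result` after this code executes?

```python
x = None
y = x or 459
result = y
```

x = None; y = 459; result = 459

459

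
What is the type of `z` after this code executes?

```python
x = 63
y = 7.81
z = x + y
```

int + float = float

float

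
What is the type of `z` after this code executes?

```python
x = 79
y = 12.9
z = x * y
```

int * float = float

float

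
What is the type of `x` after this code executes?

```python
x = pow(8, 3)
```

pow(int, int) returns int

int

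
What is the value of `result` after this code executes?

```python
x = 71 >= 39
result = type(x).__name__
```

x is bool; result = 'bool'

'bool'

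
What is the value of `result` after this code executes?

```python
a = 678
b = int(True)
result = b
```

a = 678; b = 1; result = 1

1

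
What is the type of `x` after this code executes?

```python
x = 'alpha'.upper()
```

str.upper() returns str

str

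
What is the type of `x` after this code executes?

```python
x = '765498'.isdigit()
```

str.isdigit() returns bool

bool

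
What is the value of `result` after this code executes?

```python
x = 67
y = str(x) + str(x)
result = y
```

x = 67; y = '6767'; result = '6767'

'6767'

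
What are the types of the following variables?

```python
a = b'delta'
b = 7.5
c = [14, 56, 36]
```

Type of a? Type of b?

a is assigned a bytes literal (b'...' prefix); b is assigned a number with a decimal point, so it is a float

bytes, float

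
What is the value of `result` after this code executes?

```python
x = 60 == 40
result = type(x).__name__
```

x is bool; result = 'bool'

'bool'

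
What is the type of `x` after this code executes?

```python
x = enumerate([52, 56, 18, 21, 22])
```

enumerate() returns an enumerate object

enumerate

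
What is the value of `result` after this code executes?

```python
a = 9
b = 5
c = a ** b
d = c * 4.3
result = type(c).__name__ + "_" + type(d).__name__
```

a is int; b is int; c is int; d is float; result = 'int_float'

'int_float'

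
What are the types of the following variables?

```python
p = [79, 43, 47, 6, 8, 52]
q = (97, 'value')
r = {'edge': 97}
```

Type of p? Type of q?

p is assigned a list literal (square brackets); q is assigned a tuple (parenthesized, comma-separated values)

list, tuple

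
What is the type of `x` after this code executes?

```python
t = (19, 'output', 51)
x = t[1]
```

Index 1 of tuple is a str literal

str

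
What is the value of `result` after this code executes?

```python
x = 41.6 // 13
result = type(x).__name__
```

x is float; result = 'float'

'float'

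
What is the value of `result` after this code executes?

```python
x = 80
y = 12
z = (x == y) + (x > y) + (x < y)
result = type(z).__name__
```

x is int; y is int; z is int; result = 'int'

'int'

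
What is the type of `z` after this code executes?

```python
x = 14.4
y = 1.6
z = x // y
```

float // float = float

float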